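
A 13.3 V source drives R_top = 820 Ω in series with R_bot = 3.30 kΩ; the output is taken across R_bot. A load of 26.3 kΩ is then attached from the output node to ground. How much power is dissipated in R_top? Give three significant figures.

Total resistance from the source is R_top + (R_bot‖R_L) = 3752 Ω, so I = 13.3/3752 Ω = 3.545 mA.
P = I²·R_top = (3.545 mA)² × 820 Ω = 10.3 mW.

P ≈ 10.3 mW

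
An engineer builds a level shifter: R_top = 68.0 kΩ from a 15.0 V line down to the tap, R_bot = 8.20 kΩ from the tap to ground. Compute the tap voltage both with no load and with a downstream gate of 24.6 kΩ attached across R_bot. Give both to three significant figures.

Open-circuit: V = 15.0 × 8.20/(68.0 + 8.20) = 1.61 V.
With the load, R_bot becomes R_bot‖R_L = 6.150 kΩ, so V = 15.0 × 6.150/74.15 = 1.24 V.

Unloaded: 1.61 V; loaded: 1.24 V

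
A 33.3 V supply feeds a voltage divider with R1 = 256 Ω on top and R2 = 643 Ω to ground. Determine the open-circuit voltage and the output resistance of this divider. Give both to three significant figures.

V_th = 23.8 V, R_th = 183 Ω

V_th is the open-circuit tap voltage: 33.3 × 643/(256 + 643) = 23.8 V.
With the supply zeroed, R1 and R2 appear in parallel from the tap: R_th = R1‖R2 = (256 × 643)/899.0 = 183 Ω.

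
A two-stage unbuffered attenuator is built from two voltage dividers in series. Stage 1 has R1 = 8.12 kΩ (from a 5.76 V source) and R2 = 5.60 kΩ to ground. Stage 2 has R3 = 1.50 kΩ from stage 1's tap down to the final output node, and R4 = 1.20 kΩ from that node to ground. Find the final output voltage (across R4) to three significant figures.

Stage 2 presents R3+R4 = 2.700 kΩ as a load on stage 1's tap.
Stage 1's lower leg becomes R2‖(R3+R4) = 1.822 kΩ, so V_mid = 5.76 × 1.822/9.942 = 1.055 V.
Stage 2 is itself unloaded: V_out = V_mid × R4/(R3+R4) = 1.055 × 1.20/2.700 = 0.469 V.

V_out ≈ 0.469 V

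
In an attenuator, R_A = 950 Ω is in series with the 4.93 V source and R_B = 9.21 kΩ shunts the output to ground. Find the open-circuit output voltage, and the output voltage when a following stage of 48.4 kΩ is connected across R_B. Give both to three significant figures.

Unloaded: 4.47 V; loaded: 4.39 V

Open-circuit: V = 4.93 × 9210/(950 + 9210) = 4.47 V.
With the load, R_B becomes R_B‖R_L = 7738 Ω, so V = 4.93 × 7738/8688 = 4.39 V.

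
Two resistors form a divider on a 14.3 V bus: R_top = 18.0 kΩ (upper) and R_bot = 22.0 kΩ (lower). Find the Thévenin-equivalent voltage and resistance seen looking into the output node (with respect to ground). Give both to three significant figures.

V_th is the open-circuit tap voltage: 14.3 × 22.0/(18.0 + 22.0) = 7.87 V.
With the supply zeroed, R_top and R_bot appear in parallel from the tap: R_th = R_top‖R_bot = (18.0 × 22.0)/40.00 = 9.90 kΩ.

V_th = 7.87 V, R_th = 9.90 kΩ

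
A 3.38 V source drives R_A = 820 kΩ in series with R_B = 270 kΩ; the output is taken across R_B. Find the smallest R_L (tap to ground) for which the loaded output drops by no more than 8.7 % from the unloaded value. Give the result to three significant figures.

R_L(min) ≈ 2.13 MΩ

Output resistance R_th = R_A‖R_B = (820 × 270)/1090 = 203.1 kΩ.
The fractional drop is R_th/(R_th + R_L); requiring this ≤ 0.0870 gives R_L ≥ R_th(1/0.0870 − 1) = 203.1 × 10.49 = 2.13 MΩ.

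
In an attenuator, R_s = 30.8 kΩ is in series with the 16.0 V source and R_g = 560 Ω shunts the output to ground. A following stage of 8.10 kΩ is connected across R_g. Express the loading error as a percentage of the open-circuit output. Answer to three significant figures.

The divider's output (Thévenin) resistance is R_s‖R_g = 550.0 Ω.
Fractional drop under load = R_th/(R_th + R_L) = 550.0 / (550.0 + 8100) = 0.06358.
So the output falls by 6.36 %.

6.36 %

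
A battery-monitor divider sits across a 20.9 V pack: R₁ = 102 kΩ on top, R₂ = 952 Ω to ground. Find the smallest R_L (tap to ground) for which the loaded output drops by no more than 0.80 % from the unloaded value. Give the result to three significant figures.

Output resistance R_th = R₁‖R₂ = (102000 × 952)/103000 = 943.2 Ω.
The fractional drop is R_th/(R_th + R_L); requiring this ≤ 0.00800 gives R_L ≥ R_th(1/0.00800 − 1) = 943.2 × 124.0 = 117 kΩ.

R_L(min) ≈ 117 kΩ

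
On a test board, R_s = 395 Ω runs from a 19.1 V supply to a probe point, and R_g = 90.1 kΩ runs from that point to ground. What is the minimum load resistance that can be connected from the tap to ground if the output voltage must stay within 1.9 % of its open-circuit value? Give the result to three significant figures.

R_L(min) ≈ 20.3 kΩ

Output resistance R_th = R_s‖R_g = (395 × 90100)/90500 = 393.3 Ω.
The fractional drop is R_th/(R_th + R_L); requiring this ≤ 0.0190 gives R_L ≥ R_th(1/0.0190 − 1) = 393.3 × 51.63 = 20.3 kΩ.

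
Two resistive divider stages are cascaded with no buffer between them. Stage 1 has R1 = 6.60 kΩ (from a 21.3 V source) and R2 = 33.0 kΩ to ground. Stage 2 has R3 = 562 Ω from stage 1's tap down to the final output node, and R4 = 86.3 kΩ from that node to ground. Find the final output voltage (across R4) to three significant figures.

V_out ≈ 16.6 V

Stage 2 presents R3+R4 = 86860 Ω as a load on stage 1's tap.
Stage 1's lower leg becomes R2‖(R3+R4) = 23910 Ω, so V_mid = 21.3 × 23910/30510 = 16.69 V.
Stage 2 is itself unloaded: V_out = V_mid × R4/(R3+R4) = 16.69 × 86300/86860 = 16.6 V.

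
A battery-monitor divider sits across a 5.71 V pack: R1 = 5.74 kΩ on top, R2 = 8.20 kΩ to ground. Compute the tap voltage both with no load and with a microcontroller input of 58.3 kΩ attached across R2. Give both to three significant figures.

Unloaded: 3.36 V; loaded: 3.17 V

Open-circuit: V = 5.71 × 8.20/(5.74 + 8.20) = 3.36 V.
With the load, R2 becomes R2‖R_L = 7.189 kΩ, so V = 5.71 × 7.189/12.93 = 3.17 V.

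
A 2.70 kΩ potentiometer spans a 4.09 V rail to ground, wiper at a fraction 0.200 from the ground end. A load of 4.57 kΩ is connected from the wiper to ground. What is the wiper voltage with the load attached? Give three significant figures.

The wiper splits the pot into (1−α)R = 2160 Ω above and αR = 540.0 Ω below.
Lower section ‖ load = 482.9 Ω.
V_wiper = 4.09 × 482.9/(2160 + 482.9) = 0.747 V.

V ≈ 0.747 V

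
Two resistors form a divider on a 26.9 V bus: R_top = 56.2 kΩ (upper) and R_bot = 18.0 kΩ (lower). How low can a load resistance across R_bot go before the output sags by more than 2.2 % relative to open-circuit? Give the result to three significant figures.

Output resistance R_th = R_top‖R_bot = (56.2 × 18.0)/74.20 = 13.63 kΩ.
The fractional drop is R_th/(R_th + R_L); requiring this ≤ 0.0220 gives R_L ≥ R_th(1/0.0220 − 1) = 13.63 × 44.45 = 606 kΩ.

R_L(min) ≈ 606 kΩ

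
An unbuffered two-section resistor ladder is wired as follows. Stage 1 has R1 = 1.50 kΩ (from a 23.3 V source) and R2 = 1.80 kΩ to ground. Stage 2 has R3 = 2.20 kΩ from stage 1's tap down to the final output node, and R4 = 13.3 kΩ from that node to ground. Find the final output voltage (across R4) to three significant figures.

V_out ≈ 10.4 V

Stage 2 presents R3+R4 = 15.50 kΩ as a load on stage 1's tap.
Stage 1's lower leg becomes R2‖(R3+R4) = 1.613 kΩ, so V_mid = 23.3 × 1.613/3.113 = 12.07 V.
Stage 2 is itself unloaded: V_out = V_mid × R4/(R3+R4) = 12.07 × 13.3/15.50 = 10.4 V.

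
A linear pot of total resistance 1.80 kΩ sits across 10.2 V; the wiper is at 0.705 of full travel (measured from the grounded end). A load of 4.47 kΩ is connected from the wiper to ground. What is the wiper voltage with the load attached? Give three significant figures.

The wiper splits the pot into (1−α)R = 531.0 Ω above and αR = 1269 Ω below.
Lower section ‖ load = 988.4 Ω.
V_wiper = 10.2 × 988.4/(531.0 + 988.4) = 6.64 V.

V ≈ 6.64 V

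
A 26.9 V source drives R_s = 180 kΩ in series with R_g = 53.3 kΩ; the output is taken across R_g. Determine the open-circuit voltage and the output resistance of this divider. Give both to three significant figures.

V_th = 6.15 V, R_th = 41.1 kΩ

V_th is the open-circuit tap voltage: 26.9 × 53.3/(180 + 53.3) = 6.15 V.
With the supply zeroed, R_s and R_g appear in parallel from the tap: R_th = R_s‖R_g = (180 × 53.3)/233.3 = 41.1 kΩ.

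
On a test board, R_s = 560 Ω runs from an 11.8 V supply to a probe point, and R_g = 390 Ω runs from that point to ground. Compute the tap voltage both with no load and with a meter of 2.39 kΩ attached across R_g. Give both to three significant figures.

Open-circuit: V = 11.8 × 390/(560 + 390) = 4.84 V.
With the load, R_g becomes R_g‖R_L = 335.3 Ω, so V = 11.8 × 335.3/895.3 = 4.42 V.

Unloaded: 4.84 V; loaded: 4.42 V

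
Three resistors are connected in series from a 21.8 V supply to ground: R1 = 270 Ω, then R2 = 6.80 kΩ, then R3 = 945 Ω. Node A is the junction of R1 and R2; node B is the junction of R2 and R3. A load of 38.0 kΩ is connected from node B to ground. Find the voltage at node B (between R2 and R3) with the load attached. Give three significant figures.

V ≈ 2.52 V

At node B, R3 is in parallel with the load: R3‖R_L = 922.1 Ω.
Below node A the resistance is R2 + (R3‖R_L) = 7722 Ω, so V_A = 21.8 × 7722/7992 = 21.06 V.
Then V_B = V_A × (R3‖R_L)/(R2 + R3‖R_L) = 21.06 × 922.1/7722 = 2.52 V.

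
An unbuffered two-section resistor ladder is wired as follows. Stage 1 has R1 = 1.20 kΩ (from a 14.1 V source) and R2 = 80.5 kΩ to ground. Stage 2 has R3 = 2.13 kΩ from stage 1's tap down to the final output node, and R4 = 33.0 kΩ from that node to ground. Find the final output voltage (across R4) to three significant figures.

V_out ≈ 12.6 V

Stage 2 presents R3+R4 = 35.13 kΩ as a load on stage 1's tap.
Stage 1's lower leg becomes R2‖(R3+R4) = 24.46 kΩ, so V_mid = 14.1 × 24.46/25.66 = 13.44 V.
Stage 2 is itself unloaded: V_out = V_mid × R4/(R3+R4) = 13.44 × 33.0/35.13 = 12.6 V.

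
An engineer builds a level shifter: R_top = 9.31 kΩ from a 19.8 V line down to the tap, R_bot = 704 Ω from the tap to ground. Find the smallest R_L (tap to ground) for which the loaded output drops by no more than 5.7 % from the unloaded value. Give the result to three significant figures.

R_L(min) ≈ 10.8 kΩ

Output resistance R_th = R_top‖R_bot = (9310 × 704)/10010 = 654.5 Ω.
The fractional drop is R_th/(R_th + R_L); requiring this ≤ 0.0570 gives R_L ≥ R_th(1/0.0570 − 1) = 654.5 × 16.54 = 10.8 kΩ.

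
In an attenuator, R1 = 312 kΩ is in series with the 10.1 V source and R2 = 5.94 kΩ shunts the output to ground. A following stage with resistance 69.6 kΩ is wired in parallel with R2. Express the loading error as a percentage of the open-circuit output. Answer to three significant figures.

7.73 %

The divider's output (Thévenin) resistance is R1‖R2 = 5.829 kΩ.
Fractional drop under load = R_th/(R_th + R_L) = 5.829 / (5.829 + 69.6) = 0.07728.
So the output falls by 7.73 %.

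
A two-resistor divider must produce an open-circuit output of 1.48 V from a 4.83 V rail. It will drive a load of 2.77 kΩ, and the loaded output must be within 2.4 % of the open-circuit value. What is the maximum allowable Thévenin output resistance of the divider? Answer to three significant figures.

R_th ≤ 68.1 Ω

Loading drop = R_th/(R_th + R_L) ≤ 0.0240, so R_th ≤ R_L · ε/(1−ε) = 2.77 kΩ × 0.0240/0.9760 = 68.1 Ω.
(Any R1, R2 with R2/(R1+R2) = 0.306 and R1‖R2 ≤ 68.1 Ω will meet the spec.)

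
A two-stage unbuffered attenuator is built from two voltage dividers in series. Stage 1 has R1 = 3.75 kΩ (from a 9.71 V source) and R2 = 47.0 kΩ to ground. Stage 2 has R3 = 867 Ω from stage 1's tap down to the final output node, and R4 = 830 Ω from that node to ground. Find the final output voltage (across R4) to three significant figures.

V_out ≈ 1.44 V

Stage 2 presents R3+R4 = 1697 Ω as a load on stage 1's tap.
Stage 1's lower leg becomes R2‖(R3+R4) = 1638 Ω, so V_mid = 9.71 × 1638/5388 = 2.952 V.
Stage 2 is itself unloaded: V_out = V_mid × R4/(R3+R4) = 2.952 × 830/1697 = 1.44 V.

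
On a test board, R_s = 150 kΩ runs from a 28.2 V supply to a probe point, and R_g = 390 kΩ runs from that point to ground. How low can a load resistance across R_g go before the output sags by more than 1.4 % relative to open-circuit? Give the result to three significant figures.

Output resistance R_th = R_s‖R_g = (150 × 390)/540.0 = 108.3 kΩ.
The fractional drop is R_th/(R_th + R_L); requiring this ≤ 0.0140 gives R_L ≥ R_th(1/0.0140 − 1) = 108.3 × 70.43 = 7.63 MΩ.

R_L(min) ≈ 7.63 MΩ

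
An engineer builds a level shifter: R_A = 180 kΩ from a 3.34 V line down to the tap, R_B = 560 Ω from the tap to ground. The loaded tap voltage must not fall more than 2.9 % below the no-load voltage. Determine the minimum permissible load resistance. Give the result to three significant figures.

R_L(min) ≈ 18.7 kΩ

Output resistance R_th = R_A‖R_B = (180000 × 560)/180600 = 558.3 Ω.
The fractional drop is R_th/(R_th + R_L); requiring this ≤ 0.0290 gives R_L ≥ R_th(1/0.0290 − 1) = 558.3 × 33.48 = 18.7 kΩ.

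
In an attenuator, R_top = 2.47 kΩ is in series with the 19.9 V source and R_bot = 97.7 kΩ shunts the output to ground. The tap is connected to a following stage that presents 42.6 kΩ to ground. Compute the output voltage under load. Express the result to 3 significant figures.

V_out ≈ 18.4 V

The load sits in parallel with R_bot: R_bot‖R_L = (97.7 × 42.6) / (97.7 + 42.6) = 29.67 kΩ.
V_out = 19.9 × 29.67 / (2.47 + 29.67) = 19.9 × 29.67/32.14 = 18.4 V.
(Unloaded it would have been 19.4 V.)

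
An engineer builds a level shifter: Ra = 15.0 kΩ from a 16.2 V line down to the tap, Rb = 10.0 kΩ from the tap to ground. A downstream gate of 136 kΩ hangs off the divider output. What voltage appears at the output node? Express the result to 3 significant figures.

The load sits in parallel with Rb: Rb‖R_L = (10.0 × 136) / (10.0 + 136) = 9.315 kΩ.
V_out = 16.2 × 9.315 / (15.0 + 9.315) = 16.2 × 9.315/24.32 = 6.21 V.

V_out ≈ 6.21 V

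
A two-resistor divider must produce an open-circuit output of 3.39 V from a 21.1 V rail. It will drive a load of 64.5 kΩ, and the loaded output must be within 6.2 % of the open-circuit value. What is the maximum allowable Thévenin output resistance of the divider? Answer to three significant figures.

R_th ≤ 4.26 kΩ

Loading drop = R_th/(R_th + R_L) ≤ 0.0620, so R_th ≤ R_L · ε/(1−ε) = 64.5 kΩ × 0.0620/0.9380 = 4.26 kΩ.
(Any R1, R2 with R2/(R1+R2) = 0.161 and R1‖R2 ≤ 4.26 kΩ will meet the spec.)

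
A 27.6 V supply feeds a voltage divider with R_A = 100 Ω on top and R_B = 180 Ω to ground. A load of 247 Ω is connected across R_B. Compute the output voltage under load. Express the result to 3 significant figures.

The load sits in parallel with R_B: R_B‖R_L = (180 × 247) / (180 + 247) = 104.1 Ω.
V_out = 27.6 × 104.1 / (100 + 104.1) = 27.6 × 104.1/204.1 = 14.1 V.

V_out ≈ 14.1 V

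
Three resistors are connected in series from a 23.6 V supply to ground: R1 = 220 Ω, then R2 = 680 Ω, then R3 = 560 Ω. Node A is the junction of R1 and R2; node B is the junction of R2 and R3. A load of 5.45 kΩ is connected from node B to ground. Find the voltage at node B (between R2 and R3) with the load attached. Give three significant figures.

At node B, R3 is in parallel with the load: R3‖R_L = 507.8 Ω.
Below node A the resistance is R2 + (R3‖R_L) = 1188 Ω, so V_A = 23.6 × 1188/1408 = 19.91 V.
Then V_B = V_A × (R3‖R_L)/(R2 + R3‖R_L) = 19.91 × 507.8/1188 = 8.51 V.

V ≈ 8.51 V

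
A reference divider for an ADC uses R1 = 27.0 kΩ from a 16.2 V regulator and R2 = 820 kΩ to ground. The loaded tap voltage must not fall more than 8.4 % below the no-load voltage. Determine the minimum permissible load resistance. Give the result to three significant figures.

R_L(min) ≈ 285 kΩ

Output resistance R_th = R1‖R2 = (27.0 × 820)/847.0 = 26.14 kΩ.
The fractional drop is R_th/(R_th + R_L); requiring this ≤ 0.0840 gives R_L ≥ R_th(1/0.0840 − 1) = 26.14 × 10.90 = 285 kΩ.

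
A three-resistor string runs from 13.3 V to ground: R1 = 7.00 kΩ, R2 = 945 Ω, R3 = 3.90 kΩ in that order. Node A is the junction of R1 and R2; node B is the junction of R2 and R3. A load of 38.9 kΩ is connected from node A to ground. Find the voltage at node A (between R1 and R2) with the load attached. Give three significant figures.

Below node A the series string R2+R3 = 4845 Ω sits in parallel with the 38900 Ω load: 4308 Ω.
V_A = 13.3 × 4308/(7000 + 4308) = 5.07 V.

V ≈ 5.07 V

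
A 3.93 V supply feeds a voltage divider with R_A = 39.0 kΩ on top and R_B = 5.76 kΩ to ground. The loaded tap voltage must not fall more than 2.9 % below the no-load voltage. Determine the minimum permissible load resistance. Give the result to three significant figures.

R_L(min) ≈ 168 kΩ

Output resistance R_th = R_A‖R_B = (39.0 × 5.76)/44.76 = 5.019 kΩ.
The fractional drop is R_th/(R_th + R_L); requiring this ≤ 0.0290 gives R_L ≥ R_th(1/0.0290 − 1) = 5.019 × 33.48 = 168 kΩ.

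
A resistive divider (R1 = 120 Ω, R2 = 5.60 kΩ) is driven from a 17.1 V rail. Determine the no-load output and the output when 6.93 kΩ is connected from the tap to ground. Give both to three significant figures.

Open-circuit: V = 17.1 × 5600/(120 + 5600) = 16.7 V.
With the load, R2 becomes R2‖R_L = 3097 Ω, so V = 17.1 × 3097/3217 = 16.5 V.

Unloaded: 16.7 V; loaded: 16.5 V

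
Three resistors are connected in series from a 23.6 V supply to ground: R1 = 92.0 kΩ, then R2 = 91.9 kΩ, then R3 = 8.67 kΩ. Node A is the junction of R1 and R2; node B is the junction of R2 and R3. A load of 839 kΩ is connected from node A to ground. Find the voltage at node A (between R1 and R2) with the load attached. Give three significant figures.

Below node A the series string R2+R3 = 100.6 kΩ sits in parallel with the 839 kΩ load: 89.81 kΩ.
V_A = 23.6 × 89.81/(92.0 + 89.81) = 11.7 V.

V ≈ 11.7 V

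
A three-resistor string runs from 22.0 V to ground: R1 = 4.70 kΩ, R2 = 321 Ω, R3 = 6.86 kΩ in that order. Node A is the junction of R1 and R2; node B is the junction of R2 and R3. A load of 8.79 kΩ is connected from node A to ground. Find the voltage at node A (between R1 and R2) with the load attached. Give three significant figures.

Below node A the series string R2+R3 = 7181 Ω sits in parallel with the 8790 Ω load: 3952 Ω.
V_A = 22.0 × 3952/(4700 + 3952) = 10.0 V.

V ≈ 10.0 V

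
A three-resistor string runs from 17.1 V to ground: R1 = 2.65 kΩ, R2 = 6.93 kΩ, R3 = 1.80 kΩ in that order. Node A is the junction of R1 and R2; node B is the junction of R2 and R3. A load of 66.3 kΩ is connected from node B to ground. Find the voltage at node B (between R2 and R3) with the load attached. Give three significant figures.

V ≈ 2.64 V

At node B, R3 is in parallel with the load: R3‖R_L = 1.752 kΩ.
Below node A the resistance is R2 + (R3‖R_L) = 8.682 kΩ, so V_A = 17.1 × 8.682/11.33 = 13.10 V.
Then V_B = V_A × (R3‖R_L)/(R2 + R3‖R_L) = 13.10 × 1.752/8.682 = 2.64 V.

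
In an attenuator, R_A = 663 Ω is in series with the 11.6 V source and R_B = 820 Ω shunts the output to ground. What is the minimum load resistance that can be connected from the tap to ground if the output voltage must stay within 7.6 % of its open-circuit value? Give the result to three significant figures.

Output resistance R_th = R_A‖R_B = (663 × 820)/1483 = 366.6 Ω.
The fractional drop is R_th/(R_th + R_L); requiring this ≤ 0.0760 gives R_L ≥ R_th(1/0.0760 − 1) = 366.6 × 12.16 = 4.46 kΩ.

R_L(min) ≈ 4.46 kΩ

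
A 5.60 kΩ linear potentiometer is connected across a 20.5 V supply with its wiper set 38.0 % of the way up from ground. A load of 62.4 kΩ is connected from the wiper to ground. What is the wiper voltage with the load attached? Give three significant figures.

V ≈ 7.63 V

The wiper splits the pot into (1−α)R = 3.472 kΩ above and αR = 2.128 kΩ below.
Lower section ‖ load = 2.058 kΩ.
V_wiper = 20.5 × 2.058/(3.472 + 2.058) = 7.63 V.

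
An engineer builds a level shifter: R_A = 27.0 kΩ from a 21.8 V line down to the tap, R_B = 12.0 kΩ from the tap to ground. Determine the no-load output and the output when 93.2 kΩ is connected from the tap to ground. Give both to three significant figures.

Open-circuit: V = 21.8 × 12.0/(27.0 + 12.0) = 6.71 V.
With the load, R_B becomes R_B‖R_L = 10.63 kΩ, so V = 21.8 × 10.63/37.63 = 6.16 V.

Unloaded: 6.71 V; loaded: 6.16 V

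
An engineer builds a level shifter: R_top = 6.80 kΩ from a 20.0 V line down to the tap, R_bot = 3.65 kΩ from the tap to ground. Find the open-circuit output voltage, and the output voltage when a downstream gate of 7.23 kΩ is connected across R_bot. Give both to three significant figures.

Unloaded: 6.99 V; loaded: 5.26 V

Open-circuit: V = 20.0 × 3.65/(6.80 + 3.65) = 6.99 V.
With the load, R_bot becomes R_bot‖R_L = 2.426 kΩ, so V = 20.0 × 2.426/9.226 = 5.26 V.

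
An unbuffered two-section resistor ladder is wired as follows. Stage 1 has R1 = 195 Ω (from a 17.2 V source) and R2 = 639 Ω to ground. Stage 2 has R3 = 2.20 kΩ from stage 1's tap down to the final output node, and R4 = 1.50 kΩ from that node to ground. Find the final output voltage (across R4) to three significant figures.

V_out ≈ 5.14 V

Stage 2 presents R3+R4 = 3700 Ω as a load on stage 1's tap.
Stage 1's lower leg becomes R2‖(R3+R4) = 544.9 Ω, so V_mid = 17.2 × 544.9/739.9 = 12.67 V.
Stage 2 is itself unloaded: V_out = V_mid × R4/(R3+R4) = 12.67 × 1500/3700 = 5.14 V.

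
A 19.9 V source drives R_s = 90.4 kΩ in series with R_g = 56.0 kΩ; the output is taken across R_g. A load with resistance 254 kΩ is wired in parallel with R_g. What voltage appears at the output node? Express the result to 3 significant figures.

V_out ≈ 6.70 V

The load sits in parallel with R_g: R_g‖R_L = (56.0 × 254) / (56.0 + 254) = 45.88 kΩ.
V_out = 19.9 × 45.88 / (90.4 + 45.88) = 19.9 × 45.88/136.3 = 6.70 V.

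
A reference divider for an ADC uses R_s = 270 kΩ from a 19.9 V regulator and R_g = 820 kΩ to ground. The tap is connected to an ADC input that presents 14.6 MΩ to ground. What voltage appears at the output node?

V_out ≈ 14.8 V

The load sits in parallel with R_g: R_g‖R_L = (820 × 14600) / (820 + 14600) = 776.4 kΩ.
V_out = 19.9 × 776.4 / (270 + 776.4) = 19.9 × 776.4/1046 = 14.8 V.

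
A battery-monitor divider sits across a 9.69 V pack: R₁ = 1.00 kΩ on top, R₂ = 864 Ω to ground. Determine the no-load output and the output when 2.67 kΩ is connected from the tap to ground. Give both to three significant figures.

Unloaded: 4.49 V; loaded: 3.83 V

Open-circuit: V = 9.69 × 864/(1000 + 864) = 4.49 V.
With the load, R₂ becomes R₂‖R_L = 652.8 Ω, so V = 9.69 × 652.8/1653 = 3.83 V.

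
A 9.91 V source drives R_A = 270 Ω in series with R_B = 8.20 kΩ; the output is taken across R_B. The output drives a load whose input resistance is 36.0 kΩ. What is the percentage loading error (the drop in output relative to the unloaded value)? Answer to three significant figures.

0.721 %

The divider's output (Thévenin) resistance is R_A‖R_B = 261.4 Ω.
Fractional drop under load = R_th/(R_th + R_L) = 261.4 / (261.4 + 36000) = 0.007209.
So the output falls by 0.721 %.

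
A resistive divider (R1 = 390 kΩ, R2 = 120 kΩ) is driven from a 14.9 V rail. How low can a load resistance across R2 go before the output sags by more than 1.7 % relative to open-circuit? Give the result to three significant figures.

R_L(min) ≈ 5.31 MΩ

Output resistance R_th = R1‖R2 = (390 × 120)/510.0 = 91.76 kΩ.
The fractional drop is R_th/(R_th + R_L); requiring this ≤ 0.0170 gives R_L ≥ R_th(1/0.0170 − 1) = 91.76 × 57.82 = 5.31 MΩ.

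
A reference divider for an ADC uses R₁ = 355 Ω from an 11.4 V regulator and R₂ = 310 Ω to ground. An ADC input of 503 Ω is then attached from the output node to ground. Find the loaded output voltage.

The load sits in parallel with R₂: R₂‖R_L = (310 × 503) / (310 + 503) = 191.8 Ω.
V_out = 11.4 × 191.8 / (355 + 191.8) = 11.4 × 191.8/546.8 = 4.00 V.

V_out ≈ 4.00 V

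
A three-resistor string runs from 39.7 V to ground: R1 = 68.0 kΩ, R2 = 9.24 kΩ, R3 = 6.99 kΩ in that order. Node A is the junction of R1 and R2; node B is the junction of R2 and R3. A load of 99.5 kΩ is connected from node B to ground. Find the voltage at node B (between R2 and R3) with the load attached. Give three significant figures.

V ≈ 3.10 V

At node B, R3 is in parallel with the load: R3‖R_L = 6.531 kΩ.
Below node A the resistance is R2 + (R3‖R_L) = 15.77 kΩ, so V_A = 39.7 × 15.77/83.77 = 7.474 V.
Then V_B = V_A × (R3‖R_L)/(R2 + R3‖R_L) = 7.474 × 6.531/15.77 = 3.10 V.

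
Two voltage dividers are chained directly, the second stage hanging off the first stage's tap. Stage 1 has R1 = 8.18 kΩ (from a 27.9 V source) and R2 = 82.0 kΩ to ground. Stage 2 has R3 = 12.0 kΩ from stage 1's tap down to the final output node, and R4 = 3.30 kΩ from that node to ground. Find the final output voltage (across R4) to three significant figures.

Stage 2 presents R3+R4 = 15.30 kΩ as a load on stage 1's tap.
Stage 1's lower leg becomes R2‖(R3+R4) = 12.89 kΩ, so V_mid = 27.9 × 12.89/21.07 = 17.07 V.
Stage 2 is itself unloaded: V_out = V_mid × R4/(R3+R4) = 17.07 × 3.30/15.30 = 3.68 V.

V_out ≈ 3.68 V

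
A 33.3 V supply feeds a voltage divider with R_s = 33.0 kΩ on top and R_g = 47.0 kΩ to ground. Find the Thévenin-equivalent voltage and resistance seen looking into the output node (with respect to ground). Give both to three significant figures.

V_th is the open-circuit tap voltage: 33.3 × 47.0/(33.0 + 47.0) = 19.6 V.
With the supply zeroed, R_s and R_g appear in parallel from the tap: R_th = R_s‖R_g = (33.0 × 47.0)/80.00 = 19.4 kΩ.

V_th = 19.6 V, R_th = 19.4 kΩ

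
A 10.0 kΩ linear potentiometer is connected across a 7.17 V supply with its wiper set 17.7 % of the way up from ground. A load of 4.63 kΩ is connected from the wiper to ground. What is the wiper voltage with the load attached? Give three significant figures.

The wiper splits the pot into (1−α)R = 8.230 kΩ above and αR = 1.770 kΩ below.
Lower section ‖ load = 1.280 kΩ.
V_wiper = 7.17 × 1.280/(8.230 + 1.280) = 0.965 V.

V ≈ 0.965 V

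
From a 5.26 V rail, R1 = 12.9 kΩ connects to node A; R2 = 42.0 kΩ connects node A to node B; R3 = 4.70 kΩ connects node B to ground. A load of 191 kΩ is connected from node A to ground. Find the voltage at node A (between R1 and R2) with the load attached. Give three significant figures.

Below node A the series string R2+R3 = 46.70 kΩ sits in parallel with the 191 kΩ load: 37.53 kΩ.
V_A = 5.26 × 37.53/(12.9 + 37.53) = 3.91 V.

V ≈ 3.91 V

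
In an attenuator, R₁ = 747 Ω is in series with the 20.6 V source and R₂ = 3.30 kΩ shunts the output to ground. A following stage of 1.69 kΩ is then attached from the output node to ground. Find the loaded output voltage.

V_out ≈ 12.3 V

The load sits in parallel with R₂: R₂‖R_L = (3300 × 1690) / (3300 + 1690) = 1118 Ω.
V_out = 20.6 × 1118 / (747 + 1118) = 20.6 × 1118/1865 = 12.3 V.
(Unloaded it would have been 16.8 V.)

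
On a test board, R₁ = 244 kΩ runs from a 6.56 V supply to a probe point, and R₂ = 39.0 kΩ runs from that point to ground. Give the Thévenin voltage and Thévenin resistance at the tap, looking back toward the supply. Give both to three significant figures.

V_th is the open-circuit tap voltage: 6.56 × 39.0/(244 + 39.0) = 0.904 V.
With the supply zeroed, R₁ and R₂ appear in parallel from the tap: R_th = R₁‖R₂ = (244 × 39.0)/283.0 = 33.6 kΩ.

V_th = 0.904 V, R_th = 33.6 kΩ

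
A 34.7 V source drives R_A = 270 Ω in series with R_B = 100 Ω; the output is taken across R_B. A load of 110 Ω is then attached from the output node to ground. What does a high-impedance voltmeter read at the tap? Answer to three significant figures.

V_out ≈ 5.64 V

The load sits in parallel with R_B: R_B‖R_L = (100 × 110) / (100 + 110) = 52.38 Ω.
V_out = 34.7 × 52.38 / (270 + 52.38) = 34.7 × 52.38/322.4 = 5.64 V.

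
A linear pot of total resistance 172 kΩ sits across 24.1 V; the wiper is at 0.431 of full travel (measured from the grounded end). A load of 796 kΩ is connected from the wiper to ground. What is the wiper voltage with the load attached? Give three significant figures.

V ≈ 9.86 V

The wiper splits the pot into (1−α)R = 97.87 kΩ above and αR = 74.13 kΩ below.
Lower section ‖ load = 67.82 kΩ.
V_wiper = 24.1 × 67.82/(97.87 + 67.82) = 9.86 V.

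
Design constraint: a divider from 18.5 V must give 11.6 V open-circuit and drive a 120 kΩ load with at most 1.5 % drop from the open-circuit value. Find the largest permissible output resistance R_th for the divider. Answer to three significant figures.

R_th ≤ 1.83 kΩ

Loading drop = R_th/(R_th + R_L) ≤ 0.0150, so R_th ≤ R_L · ε/(1−ε) = 120 kΩ × 0.0150/0.9850 = 1.83 kΩ.
(Any R1, R2 with R2/(R1+R2) = 0.627 and R1‖R2 ≤ 1.83 kΩ will meet the spec.)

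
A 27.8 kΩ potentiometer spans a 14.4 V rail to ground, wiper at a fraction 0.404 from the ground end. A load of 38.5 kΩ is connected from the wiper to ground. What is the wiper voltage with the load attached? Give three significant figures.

V ≈ 4.96 V

The wiper splits the pot into (1−α)R = 16.57 kΩ above and αR = 11.23 kΩ below.
Lower section ‖ load = 8.695 kΩ.
V_wiper = 14.4 × 8.695/(16.57 + 8.695) = 4.96 V.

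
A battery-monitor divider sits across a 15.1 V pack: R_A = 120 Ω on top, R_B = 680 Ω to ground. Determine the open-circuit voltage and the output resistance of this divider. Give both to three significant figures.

V_th = 12.8 V, R_th = 102 Ω

V_th is the open-circuit tap voltage: 15.1 × 680/(120 + 680) = 12.8 V.
With the supply zeroed, R_A and R_B appear in parallel from the tap: R_th = R_A‖R_B = (120 × 680)/800.0 = 102 Ω.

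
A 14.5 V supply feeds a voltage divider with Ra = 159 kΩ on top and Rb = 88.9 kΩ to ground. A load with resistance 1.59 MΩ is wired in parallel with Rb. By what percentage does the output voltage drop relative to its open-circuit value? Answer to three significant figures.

3.46 %

The divider's output (Thévenin) resistance is Ra‖Rb = 57.02 kΩ.
Fractional drop under load = R_th/(R_th + R_L) = 57.02 / (57.02 + 1590) = 0.03462.
So the output falls by 3.46 %.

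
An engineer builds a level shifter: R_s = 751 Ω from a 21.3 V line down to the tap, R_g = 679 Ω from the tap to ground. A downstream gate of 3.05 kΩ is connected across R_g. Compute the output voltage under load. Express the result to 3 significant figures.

V_out ≈ 9.06 V

The load sits in parallel with R_g: R_g‖R_L = (679 × 3050) / (679 + 3050) = 555.4 Ω.
V_out = 21.3 × 555.4 / (751 + 555.4) = 21.3 × 555.4/1306 = 9.06 V.
(Unloaded it would have been 10.1 V.)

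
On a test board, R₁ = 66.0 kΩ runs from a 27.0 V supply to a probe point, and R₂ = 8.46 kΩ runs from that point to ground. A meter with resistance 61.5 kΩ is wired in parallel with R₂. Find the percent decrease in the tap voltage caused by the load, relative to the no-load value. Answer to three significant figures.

Unloaded V = 27.0 × 8.46/74.46 = 3.0677 V.
Loaded: R₂‖R_L = 7.437 kΩ, giving V = 27.0 × 7.437/73.44 = 2.7343 V.
Drop = (3.0677 − 2.7343) / 3.0677 = 10.9 %.

10.9 %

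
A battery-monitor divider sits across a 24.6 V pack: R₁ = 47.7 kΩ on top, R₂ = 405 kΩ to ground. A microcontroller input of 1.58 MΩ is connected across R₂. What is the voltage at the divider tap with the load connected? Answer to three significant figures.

The load sits in parallel with R₂: R₂‖R_L = (405 × 1580) / (405 + 1580) = 322.4 kΩ.
V_out = 24.6 × 322.4 / (47.7 + 322.4) = 24.6 × 322.4/370.1 = 21.4 V.

V_out ≈ 21.4 V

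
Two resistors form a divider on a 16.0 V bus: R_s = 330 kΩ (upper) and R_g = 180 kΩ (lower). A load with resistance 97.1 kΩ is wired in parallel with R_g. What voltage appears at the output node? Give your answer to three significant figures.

The load sits in parallel with R_g: R_g‖R_L = (180 × 97.1) / (180 + 97.1) = 63.07 kΩ.
V_out = 16.0 × 63.07 / (330 + 63.07) = 16.0 × 63.07/393.1 = 2.57 V.

V_out ≈ 2.57 V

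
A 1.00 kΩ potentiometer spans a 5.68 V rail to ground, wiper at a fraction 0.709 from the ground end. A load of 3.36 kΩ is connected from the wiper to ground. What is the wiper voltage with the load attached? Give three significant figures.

V ≈ 3.79 V

The wiper splits the pot into (1−α)R = 291.0 Ω above and αR = 709.0 Ω below.
Lower section ‖ load = 585.5 Ω.
V_wiper = 5.68 × 585.5/(291.0 + 585.5) = 3.79 V.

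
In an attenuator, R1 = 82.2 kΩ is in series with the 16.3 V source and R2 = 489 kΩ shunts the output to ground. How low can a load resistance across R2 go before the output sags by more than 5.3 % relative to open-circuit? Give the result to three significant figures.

Output resistance R_th = R1‖R2 = (82.2 × 489)/571.2 = 70.37 kΩ.
The fractional drop is R_th/(R_th + R_L); requiring this ≤ 0.0530 gives R_L ≥ R_th(1/0.0530 − 1) = 70.37 × 17.87 = 1.26 MΩ.

R_L(min) ≈ 1.26 MΩ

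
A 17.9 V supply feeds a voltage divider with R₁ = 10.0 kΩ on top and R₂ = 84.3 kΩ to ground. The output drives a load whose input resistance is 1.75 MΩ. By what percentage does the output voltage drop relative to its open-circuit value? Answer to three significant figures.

0.508 %

The divider's output (Thévenin) resistance is R₁‖R₂ = 8.940 kΩ.
Fractional drop under load = R_th/(R_th + R_L) = 8.940 / (8.940 + 1750) = 0.005082.
So the output falls by 0.508 %.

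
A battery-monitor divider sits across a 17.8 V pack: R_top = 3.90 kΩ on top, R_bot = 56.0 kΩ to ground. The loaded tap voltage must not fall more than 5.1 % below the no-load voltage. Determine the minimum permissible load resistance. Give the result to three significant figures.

Output resistance R_th = R_top‖R_bot = (3.90 × 56.0)/59.90 = 3.646 kΩ.
The fractional drop is R_th/(R_th + R_L); requiring this ≤ 0.0510 gives R_L ≥ R_th(1/0.0510 − 1) = 3.646 × 18.61 = 67.8 kΩ.

R_L(min) ≈ 67.8 kΩ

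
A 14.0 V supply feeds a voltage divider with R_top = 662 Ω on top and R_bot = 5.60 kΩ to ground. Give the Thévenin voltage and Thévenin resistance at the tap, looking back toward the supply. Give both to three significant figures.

V_th is the open-circuit tap voltage: 14.0 × 5600/(662 + 5600) = 12.5 V.
With the supply zeroed, R_top and R_bot appear in parallel from the tap: R_th = R_top‖R_bot = (662 × 5600)/6262 = 592 Ω.

V_th = 12.5 V, R_th = 592 Ω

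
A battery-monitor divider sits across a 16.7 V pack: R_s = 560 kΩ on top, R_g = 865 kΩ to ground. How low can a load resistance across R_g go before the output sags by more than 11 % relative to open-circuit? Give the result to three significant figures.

R_L(min) ≈ 2.75 MΩ

Output resistance R_th = R_s‖R_g = (560 × 865)/1425 = 339.9 kΩ.
The fractional drop is R_th/(R_th + R_L); requiring this ≤ 0.110 gives R_L ≥ R_th(1/0.110 − 1) = 339.9 × 8.091 = 2.75 MΩ.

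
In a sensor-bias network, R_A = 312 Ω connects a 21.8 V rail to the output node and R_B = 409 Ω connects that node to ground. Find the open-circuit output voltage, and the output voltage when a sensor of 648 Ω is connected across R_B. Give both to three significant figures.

Unloaded: 12.4 V; loaded: 9.71 V

Open-circuit: V = 21.8 × 409/(312 + 409) = 12.4 V.
With the load, R_B becomes R_B‖R_L = 250.7 Ω, so V = 21.8 × 250.7/562.7 = 9.71 V.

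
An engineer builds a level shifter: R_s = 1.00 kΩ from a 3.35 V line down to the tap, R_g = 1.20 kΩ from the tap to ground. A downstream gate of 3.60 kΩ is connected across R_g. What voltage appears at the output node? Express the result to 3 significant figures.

V_out ≈ 1.59 V

The load sits in parallel with R_g: R_g‖R_L = (1.20 × 3.60) / (1.20 + 3.60) = 0.9000 kΩ.
V_out = 3.35 × 0.9000 / (1.00 + 0.9000) = 3.35 × 0.9000/1.900 = 1.59 V.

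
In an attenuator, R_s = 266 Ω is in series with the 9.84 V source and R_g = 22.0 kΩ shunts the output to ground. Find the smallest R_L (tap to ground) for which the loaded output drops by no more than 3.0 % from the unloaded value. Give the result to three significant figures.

R_L(min) ≈ 8.50 kΩ

Output resistance R_th = R_s‖R_g = (266 × 22000)/22270 = 262.8 Ω.
The fractional drop is R_th/(R_th + R_L); requiring this ≤ 0.0300 gives R_L ≥ R_th(1/0.0300 − 1) = 262.8 × 32.33 = 8.50 kΩ.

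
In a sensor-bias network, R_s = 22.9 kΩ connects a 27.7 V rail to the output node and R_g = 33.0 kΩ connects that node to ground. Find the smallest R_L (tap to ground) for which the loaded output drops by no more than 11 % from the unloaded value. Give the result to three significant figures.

Output resistance R_th = R_s‖R_g = (22.9 × 33.0)/55.90 = 13.52 kΩ.
The fractional drop is R_th/(R_th + R_L); requiring this ≤ 0.110 gives R_L ≥ R_th(1/0.110 − 1) = 13.52 × 8.091 = 109 kΩ.

R_L(min) ≈ 109 kΩ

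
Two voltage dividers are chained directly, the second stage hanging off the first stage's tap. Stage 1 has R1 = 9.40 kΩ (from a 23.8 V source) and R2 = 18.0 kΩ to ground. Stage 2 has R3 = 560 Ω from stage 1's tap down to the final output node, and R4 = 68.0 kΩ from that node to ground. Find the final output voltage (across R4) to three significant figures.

Stage 2 presents R3+R4 = 68560 Ω as a load on stage 1's tap.
Stage 1's lower leg becomes R2‖(R3+R4) = 14260 Ω, so V_mid = 23.8 × 14260/23660 = 14.34 V.
Stage 2 is itself unloaded: V_out = V_mid × R4/(R3+R4) = 14.34 × 68000/68560 = 14.2 V.

V_out ≈ 14.2 V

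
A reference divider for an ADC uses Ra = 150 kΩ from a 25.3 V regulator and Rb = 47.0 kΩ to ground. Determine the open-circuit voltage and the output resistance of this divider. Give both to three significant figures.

V_th = 6.04 V, R_th = 35.8 kΩ

V_th is the open-circuit tap voltage: 25.3 × 47.0/(150 + 47.0) = 6.04 V.
With the supply zeroed, Ra and Rb appear in parallel from the tap: R_th = Ra‖Rb = (150 × 47.0)/197.0 = 35.8 kΩ.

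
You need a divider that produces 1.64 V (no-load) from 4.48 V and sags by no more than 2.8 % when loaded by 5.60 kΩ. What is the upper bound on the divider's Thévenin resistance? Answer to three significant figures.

R_th ≤ 161 Ω

Loading drop = R_th/(R_th + R_L) ≤ 0.0280, so R_th ≤ R_L · ε/(1−ε) = 5.60 kΩ × 0.0280/0.9720 = 161 Ω.
(Any R1, R2 with R2/(R1+R2) = 0.366 and R1‖R2 ≤ 161 Ω will meet the spec.)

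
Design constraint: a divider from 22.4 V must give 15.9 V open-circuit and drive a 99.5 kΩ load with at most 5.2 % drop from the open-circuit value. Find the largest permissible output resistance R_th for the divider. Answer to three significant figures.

Loading drop = R_th/(R_th + R_L) ≤ 0.0520, so R_th ≤ R_L · ε/(1−ε) = 99.5 kΩ × 0.0520/0.9480 = 5.46 kΩ.

R_th ≤ 5.46 kΩ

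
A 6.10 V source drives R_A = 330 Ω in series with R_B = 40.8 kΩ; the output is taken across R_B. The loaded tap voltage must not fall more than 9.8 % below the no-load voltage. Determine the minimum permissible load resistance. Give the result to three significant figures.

R_L(min) ≈ 3.01 kΩ

Output resistance R_th = R_A‖R_B = (330 × 40800)/41130 = 327.4 Ω.
The fractional drop is R_th/(R_th + R_L); requiring this ≤ 0.0980 gives R_L ≥ R_th(1/0.0980 − 1) = 327.4 × 9.204 = 3.01 kΩ.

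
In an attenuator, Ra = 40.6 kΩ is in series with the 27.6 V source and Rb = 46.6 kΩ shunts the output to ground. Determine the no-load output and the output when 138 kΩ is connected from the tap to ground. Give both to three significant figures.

Unloaded: 14.7 V; loaded: 12.7 V

Open-circuit: V = 27.6 × 46.6/(40.6 + 46.6) = 14.7 V.
With the load, Rb becomes Rb‖R_L = 34.84 kΩ, so V = 27.6 × 34.84/75.44 = 12.7 V.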